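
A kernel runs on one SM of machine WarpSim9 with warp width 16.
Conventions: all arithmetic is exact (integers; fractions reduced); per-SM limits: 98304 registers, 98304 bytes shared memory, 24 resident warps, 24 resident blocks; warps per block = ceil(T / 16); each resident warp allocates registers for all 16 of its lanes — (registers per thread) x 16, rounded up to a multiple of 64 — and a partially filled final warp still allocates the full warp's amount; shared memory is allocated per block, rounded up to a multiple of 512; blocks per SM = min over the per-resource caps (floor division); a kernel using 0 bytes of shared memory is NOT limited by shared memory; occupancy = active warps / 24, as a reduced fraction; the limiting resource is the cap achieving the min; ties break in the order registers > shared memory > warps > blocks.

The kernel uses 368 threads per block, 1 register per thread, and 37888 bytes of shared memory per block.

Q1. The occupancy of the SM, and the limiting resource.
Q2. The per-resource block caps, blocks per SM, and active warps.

Answer: occupancy 23/24, limited by warps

registers: 66 blocks
shared memory: 2 blocks
warps: 1 block
blocks: 24 blocks

Answer: 1 block, 23 active warps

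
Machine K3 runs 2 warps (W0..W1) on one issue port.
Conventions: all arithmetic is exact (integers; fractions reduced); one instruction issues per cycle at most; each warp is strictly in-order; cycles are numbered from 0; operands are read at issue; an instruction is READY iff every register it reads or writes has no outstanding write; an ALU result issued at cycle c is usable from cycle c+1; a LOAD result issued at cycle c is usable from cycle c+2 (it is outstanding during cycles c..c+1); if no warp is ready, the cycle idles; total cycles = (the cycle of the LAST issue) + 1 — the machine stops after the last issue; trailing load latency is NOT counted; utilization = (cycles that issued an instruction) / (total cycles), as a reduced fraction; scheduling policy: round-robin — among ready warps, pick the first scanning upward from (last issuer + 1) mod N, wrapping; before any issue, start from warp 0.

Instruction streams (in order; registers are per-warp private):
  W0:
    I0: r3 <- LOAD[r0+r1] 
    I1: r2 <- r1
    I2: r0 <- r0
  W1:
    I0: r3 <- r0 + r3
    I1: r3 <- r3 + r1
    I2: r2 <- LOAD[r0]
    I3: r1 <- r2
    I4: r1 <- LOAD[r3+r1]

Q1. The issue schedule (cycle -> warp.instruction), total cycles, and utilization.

cycle 0: W0.I0
cycle 1: W1.I0
cycle 2: W0.I1
cycle 3: W1.I1
cycle 4: W0.I2
cycle 5: W1.I2
cycle 6: idle
cycle 7: W1.I3
cycle 8: W1.I4

Answer: 9 cycles, utilization 8/9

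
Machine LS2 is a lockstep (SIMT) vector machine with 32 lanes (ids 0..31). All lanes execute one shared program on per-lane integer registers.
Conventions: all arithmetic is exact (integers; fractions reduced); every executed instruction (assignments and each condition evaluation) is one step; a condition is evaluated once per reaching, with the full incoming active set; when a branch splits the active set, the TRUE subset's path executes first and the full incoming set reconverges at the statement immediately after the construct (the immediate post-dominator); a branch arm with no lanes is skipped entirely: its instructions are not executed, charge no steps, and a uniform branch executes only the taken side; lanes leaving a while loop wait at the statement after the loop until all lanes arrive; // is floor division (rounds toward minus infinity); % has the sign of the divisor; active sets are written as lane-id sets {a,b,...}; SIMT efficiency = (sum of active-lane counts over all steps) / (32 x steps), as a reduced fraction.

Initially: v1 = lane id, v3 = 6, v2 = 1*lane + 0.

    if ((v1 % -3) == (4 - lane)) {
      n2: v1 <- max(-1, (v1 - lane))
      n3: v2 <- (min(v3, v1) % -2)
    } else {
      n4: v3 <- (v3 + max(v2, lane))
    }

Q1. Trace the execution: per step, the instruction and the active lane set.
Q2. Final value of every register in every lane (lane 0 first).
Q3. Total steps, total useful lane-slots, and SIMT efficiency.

step 0: eval ((v1 % -3) == (4 - lane)) {0,1,2,3,4,5,6,7,8,9,10,11,12,13,14,15,16,17,18,19,20,21,22,23,24,25,26,27,28,29,30,31}
step 1: v1 <- max(-1, (v1 - lane))   {5}
step 2: v2 <- (min(v3, v1) % -2)     {5}
step 3: v3 <- (v3 + max(v2, lane))   {0,1,2,3,4,6,7,8,9,10,11,12,13,14,15,16,17,18,19,20,21,22,23,24,25,26,27,28,29,30,31}

Answer: 4 steps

v1: 0,1,2,3,4,0,6,7,8,9,10,11,12,13,14,15,16,17,18,19,20,21,22,23,24,25,26,27,28,29,30,31
v3: 6,7,8,9,10,6,12,13,14,15,16,17,18,19,20,21,22,23,24,25,26,27,28,29,30,31,32,33,34,35,36,37
v2: 0,1,2,3,4,0,6,7,8,9,10,11,12,13,14,15,16,17,18,19,20,21,22,23,24,25,26,27,28,29,30,31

steps = 4; useful = 65; efficiency = 65/128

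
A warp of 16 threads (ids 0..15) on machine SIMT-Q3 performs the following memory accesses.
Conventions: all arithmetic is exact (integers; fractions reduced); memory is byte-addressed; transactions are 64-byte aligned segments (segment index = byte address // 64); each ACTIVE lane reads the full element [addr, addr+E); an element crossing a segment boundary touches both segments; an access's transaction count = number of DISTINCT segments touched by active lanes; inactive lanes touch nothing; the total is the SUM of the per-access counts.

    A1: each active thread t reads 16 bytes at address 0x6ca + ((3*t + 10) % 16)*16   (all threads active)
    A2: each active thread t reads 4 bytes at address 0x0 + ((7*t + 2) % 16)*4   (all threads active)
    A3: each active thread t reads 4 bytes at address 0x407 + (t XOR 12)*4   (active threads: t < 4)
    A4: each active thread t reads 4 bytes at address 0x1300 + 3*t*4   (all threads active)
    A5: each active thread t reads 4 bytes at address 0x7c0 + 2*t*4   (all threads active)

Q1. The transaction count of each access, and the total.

A1: 5 transactions
A2: 1 transaction
A3: 2 transactions
A4: 3 transactions
A5: 2 transactions

Answer: 5,1,2,3,2; total 13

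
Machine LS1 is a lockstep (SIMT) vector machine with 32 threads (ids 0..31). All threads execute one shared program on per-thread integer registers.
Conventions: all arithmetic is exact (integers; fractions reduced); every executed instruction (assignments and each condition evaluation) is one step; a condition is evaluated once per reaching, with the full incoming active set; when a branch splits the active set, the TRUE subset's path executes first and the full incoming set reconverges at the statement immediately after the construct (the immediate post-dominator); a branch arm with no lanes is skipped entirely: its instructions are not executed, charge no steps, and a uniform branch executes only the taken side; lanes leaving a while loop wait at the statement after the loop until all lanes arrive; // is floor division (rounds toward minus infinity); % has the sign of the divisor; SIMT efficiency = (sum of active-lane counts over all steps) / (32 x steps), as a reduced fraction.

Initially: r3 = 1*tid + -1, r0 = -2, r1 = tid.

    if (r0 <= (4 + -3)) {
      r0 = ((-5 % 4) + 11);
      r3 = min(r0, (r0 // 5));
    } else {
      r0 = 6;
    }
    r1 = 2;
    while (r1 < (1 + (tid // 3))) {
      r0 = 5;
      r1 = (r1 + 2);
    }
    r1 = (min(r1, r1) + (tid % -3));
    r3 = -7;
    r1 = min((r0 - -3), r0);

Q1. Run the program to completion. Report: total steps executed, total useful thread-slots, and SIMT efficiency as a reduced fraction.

Answer: 23 steps, 466 useful, 233/368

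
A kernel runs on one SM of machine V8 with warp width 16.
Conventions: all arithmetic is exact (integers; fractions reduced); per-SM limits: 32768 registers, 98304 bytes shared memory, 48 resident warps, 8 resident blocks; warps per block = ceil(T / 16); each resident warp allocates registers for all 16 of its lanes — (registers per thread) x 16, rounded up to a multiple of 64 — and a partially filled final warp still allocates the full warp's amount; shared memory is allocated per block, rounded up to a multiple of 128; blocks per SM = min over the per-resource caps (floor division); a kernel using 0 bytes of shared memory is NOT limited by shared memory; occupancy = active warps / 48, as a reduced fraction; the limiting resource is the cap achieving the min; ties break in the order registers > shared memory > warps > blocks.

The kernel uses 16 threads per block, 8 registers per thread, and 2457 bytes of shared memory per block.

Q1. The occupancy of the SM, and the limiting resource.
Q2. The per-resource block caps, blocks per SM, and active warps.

Answer: occupancy 1/6, limited by blocks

registers: 256 blocks
shared memory: 38 blocks
warps: 48 blocks
blocks: 8 blocks

Answer: 8 blocks, 8 active warps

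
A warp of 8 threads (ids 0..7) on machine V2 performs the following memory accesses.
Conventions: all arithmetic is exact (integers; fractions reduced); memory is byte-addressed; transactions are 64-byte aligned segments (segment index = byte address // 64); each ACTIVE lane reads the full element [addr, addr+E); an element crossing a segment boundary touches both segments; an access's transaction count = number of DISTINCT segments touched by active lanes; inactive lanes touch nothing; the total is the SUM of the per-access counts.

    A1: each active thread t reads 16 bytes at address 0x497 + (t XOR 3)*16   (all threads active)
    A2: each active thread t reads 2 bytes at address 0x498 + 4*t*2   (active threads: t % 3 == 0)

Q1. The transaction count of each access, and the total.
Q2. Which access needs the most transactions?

A1: 3 transactions
A2: 2 transactions

Answer: 3,2; total 5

Answer: A1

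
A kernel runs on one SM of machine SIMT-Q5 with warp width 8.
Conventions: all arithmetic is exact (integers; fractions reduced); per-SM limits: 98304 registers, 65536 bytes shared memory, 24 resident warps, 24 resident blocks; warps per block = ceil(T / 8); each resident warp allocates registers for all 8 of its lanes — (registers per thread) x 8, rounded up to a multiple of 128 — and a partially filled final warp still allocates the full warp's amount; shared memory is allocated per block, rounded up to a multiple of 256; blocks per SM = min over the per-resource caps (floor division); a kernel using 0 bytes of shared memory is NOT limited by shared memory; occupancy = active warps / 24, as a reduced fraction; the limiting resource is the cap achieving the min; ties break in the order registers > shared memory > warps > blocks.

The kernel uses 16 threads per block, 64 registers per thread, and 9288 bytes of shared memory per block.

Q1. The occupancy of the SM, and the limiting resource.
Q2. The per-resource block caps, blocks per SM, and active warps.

Answer: occupancy 1/2, limited by shared memory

registers: 96 blocks
shared memory: 6 blocks
warps: 12 blocks
blocks: 24 blocks

Answer: 6 blocks, 12 active warps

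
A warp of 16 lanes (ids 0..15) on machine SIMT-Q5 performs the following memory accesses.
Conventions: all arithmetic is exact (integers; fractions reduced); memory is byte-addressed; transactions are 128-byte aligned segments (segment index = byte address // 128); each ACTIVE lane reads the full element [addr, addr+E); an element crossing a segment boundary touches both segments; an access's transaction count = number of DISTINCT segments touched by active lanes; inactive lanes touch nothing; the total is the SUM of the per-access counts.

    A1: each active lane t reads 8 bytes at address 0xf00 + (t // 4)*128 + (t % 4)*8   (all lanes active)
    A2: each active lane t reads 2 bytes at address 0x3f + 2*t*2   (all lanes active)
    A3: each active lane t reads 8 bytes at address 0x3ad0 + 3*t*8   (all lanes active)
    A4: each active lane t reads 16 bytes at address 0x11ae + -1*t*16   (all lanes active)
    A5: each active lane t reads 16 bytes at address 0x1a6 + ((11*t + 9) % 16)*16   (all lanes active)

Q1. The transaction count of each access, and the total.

A1: 4 transactions
A2: 1 transaction
A3: 4 transactions
A4: 3 transactions
A5: 3 transactions

Answer: 4,1,4,3,3; total 15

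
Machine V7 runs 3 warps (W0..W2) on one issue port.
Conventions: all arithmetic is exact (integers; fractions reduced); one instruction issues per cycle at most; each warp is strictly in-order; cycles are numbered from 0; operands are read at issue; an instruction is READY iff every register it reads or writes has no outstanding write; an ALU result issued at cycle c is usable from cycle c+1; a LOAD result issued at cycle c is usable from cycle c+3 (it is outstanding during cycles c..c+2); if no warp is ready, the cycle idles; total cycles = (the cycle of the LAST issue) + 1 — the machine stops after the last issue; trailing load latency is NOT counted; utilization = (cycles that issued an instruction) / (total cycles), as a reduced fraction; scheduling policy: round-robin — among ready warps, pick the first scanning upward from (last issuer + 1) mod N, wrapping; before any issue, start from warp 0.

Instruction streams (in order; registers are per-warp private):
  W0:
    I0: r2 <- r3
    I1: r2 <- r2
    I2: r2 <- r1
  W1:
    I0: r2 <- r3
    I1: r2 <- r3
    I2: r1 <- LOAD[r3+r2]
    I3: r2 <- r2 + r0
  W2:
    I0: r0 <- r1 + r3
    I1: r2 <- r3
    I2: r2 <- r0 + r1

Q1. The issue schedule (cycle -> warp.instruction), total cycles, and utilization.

cycle 0: W0.I0
cycle 1: W1.I0
cycle 2: W2.I0
cycle 3: W0.I1
cycle 4: W1.I1
cycle 5: W2.I1
cycle 6: W0.I2
cycle 7: W1.I2
cycle 8: W2.I2
cycle 9: W1.I3

Answer: 10 cycles, utilization 1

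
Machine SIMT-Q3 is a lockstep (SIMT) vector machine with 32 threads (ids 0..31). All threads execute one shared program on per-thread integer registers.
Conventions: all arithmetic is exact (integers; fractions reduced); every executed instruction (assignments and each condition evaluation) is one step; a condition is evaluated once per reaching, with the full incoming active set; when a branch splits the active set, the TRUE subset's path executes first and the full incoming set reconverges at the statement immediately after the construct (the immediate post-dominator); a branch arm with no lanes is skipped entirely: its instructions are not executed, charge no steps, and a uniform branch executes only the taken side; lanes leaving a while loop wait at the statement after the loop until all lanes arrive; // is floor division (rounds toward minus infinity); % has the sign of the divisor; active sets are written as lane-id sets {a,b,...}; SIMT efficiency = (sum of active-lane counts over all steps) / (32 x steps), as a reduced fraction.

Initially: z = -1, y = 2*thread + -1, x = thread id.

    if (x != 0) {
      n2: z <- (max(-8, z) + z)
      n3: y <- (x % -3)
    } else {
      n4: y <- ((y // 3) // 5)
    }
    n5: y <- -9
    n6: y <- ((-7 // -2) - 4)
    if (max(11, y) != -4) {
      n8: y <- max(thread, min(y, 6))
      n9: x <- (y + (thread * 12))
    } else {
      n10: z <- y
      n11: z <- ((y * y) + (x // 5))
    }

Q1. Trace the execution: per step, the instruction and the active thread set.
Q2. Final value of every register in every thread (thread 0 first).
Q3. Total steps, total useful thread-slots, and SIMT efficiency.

step 0: eval (x != 0)                {0,1,2,3,4,5,6,7,8,9,10,11,12,13,14,15,16,17,18,19,20,21,22,23,24,25,26,27,28,29,30,31}
step 1: z <- (max(-8, z) + z)        {1,2,3,4,5,6,7,8,9,10,11,12,13,14,15,16,17,18,19,20,21,22,23,24,25,26,27,28,29,30,31}
step 2: y <- (x % -3)                {1,2,3,4,5,6,7,8,9,10,11,12,13,14,15,16,17,18,19,20,21,22,23,24,25,26,27,28,29,30,31}
step 3: y <- ((y // 3) // 5)         {0}
step 4: y <- -9                      {0,1,2,3,4,5,6,7,8,9,10,11,12,13,14,15,16,17,18,19,20,21,22,23,24,25,26,27,28,29,30,31}
step 5: y <- ((-7 // -2) - 4)        {0,1,2,3,4,5,6,7,8,9,10,11,12,13,14,15,16,17,18,19,20,21,22,23,24,25,26,27,28,29,30,31}
step 6: eval (max(11, y) != -4)      {0,1,2,3,4,5,6,7,8,9,10,11,12,13,14,15,16,17,18,19,20,21,22,23,24,25,26,27,28,29,30,31}
step 7: y <- max(thread, min(y, 6))  {0,1,2,3,4,5,6,7,8,9,10,11,12,13,14,15,16,17,18,19,20,21,22,23,24,25,26,27,28,29,30,31}
step 8: x <- (y + (thread * 12))     {0,1,2,3,4,5,6,7,8,9,10,11,12,13,14,15,16,17,18,19,20,21,22,23,24,25,26,27,28,29,30,31}

Answer: 9 steps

z: -1,-2,-2,-2,-2,-2,-2,-2,-2,-2,-2,-2,-2,-2,-2,-2,-2,-2,-2,-2,-2,-2,-2,-2,-2,-2,-2,-2,-2,-2,-2,-2
y: 0,1,2,3,4,5,6,7,8,9,10,11,12,13,14,15,16,17,18,19,20,21,22,23,24,25,26,27,28,29,30,31
x: 0,13,26,39,52,65,78,91,104,117,130,143,156,169,182,195,208,221,234,247,260,273,286,299,312,325,338,351,364,377,390,403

steps = 9; useful = 255; efficiency = 255/288 = 85/96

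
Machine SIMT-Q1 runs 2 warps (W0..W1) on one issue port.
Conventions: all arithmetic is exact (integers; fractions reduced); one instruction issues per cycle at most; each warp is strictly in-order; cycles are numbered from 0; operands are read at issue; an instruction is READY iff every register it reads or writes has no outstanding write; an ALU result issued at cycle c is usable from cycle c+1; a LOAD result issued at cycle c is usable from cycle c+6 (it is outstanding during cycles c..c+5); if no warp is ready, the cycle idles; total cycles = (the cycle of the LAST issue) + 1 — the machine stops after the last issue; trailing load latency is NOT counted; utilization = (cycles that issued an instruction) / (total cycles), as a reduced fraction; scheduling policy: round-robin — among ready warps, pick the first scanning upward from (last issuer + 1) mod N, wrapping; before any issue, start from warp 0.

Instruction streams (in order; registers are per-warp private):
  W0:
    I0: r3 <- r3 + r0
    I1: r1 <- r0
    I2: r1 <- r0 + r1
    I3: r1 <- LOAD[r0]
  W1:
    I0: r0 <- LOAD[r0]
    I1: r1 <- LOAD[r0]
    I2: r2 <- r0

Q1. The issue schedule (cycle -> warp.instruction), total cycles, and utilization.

cycle 0: W0.I0
cycle 1: W1.I0
cycle 2: W0.I1
cycle 3: W0.I2
cycle 4: W0.I3
cycle 5: idle
cycle 6: idle
cycle 7: W1.I1
cycle 8: W1.I2

Answer: 9 cycles, utilization 7/9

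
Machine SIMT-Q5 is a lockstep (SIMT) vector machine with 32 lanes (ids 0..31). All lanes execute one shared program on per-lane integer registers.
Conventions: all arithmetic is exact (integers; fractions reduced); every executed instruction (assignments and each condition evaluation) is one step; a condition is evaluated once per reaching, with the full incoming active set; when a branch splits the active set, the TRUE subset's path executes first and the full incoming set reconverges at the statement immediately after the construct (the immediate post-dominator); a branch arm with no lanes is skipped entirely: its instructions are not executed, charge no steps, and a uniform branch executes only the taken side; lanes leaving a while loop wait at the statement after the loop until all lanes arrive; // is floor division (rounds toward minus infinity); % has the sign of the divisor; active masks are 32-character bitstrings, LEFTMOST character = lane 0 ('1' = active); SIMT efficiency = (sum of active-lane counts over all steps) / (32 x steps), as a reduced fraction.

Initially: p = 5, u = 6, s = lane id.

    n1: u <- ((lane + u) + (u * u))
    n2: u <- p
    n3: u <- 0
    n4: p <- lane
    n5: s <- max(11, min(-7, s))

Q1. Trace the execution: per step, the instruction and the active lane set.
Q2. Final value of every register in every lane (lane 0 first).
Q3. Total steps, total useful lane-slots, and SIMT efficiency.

step 0: u <- ((lane + u) + (u * u))  11111111111111111111111111111111
step 1: u <- p                       11111111111111111111111111111111
step 2: u <- 0                       11111111111111111111111111111111
step 3: p <- lane                    11111111111111111111111111111111
step 4: s <- max(11, min(-7, s))     11111111111111111111111111111111

Answer: 5 steps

p: 0,1,2,3,4,5,6,7,8,9,10,11,12,13,14,15,16,17,18,19,20,21,22,23,24,25,26,27,28,29,30,31
u: 0,0,0,0,0,0,0,0,0,0,0,0,0,0,0,0,0,0,0,0,0,0,0,0,0,0,0,0,0,0,0,0
s: 11,11,11,11,11,11,11,11,11,11,11,11,11,11,11,11,11,11,11,11,11,11,11,11,11,11,11,11,11,11,11,11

steps = 5; useful = 160; efficiency = 160/160 = 1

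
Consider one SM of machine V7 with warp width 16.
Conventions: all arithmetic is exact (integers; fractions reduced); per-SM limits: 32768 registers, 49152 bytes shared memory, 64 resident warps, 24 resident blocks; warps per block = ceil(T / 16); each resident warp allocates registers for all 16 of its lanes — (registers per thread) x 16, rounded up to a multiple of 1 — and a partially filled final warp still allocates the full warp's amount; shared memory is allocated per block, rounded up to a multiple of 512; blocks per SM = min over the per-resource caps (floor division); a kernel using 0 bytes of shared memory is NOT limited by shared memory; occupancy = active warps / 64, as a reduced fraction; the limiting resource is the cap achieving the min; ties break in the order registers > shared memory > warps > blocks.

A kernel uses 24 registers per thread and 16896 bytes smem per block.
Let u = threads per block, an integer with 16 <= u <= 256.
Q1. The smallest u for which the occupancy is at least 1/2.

Answer: u = 241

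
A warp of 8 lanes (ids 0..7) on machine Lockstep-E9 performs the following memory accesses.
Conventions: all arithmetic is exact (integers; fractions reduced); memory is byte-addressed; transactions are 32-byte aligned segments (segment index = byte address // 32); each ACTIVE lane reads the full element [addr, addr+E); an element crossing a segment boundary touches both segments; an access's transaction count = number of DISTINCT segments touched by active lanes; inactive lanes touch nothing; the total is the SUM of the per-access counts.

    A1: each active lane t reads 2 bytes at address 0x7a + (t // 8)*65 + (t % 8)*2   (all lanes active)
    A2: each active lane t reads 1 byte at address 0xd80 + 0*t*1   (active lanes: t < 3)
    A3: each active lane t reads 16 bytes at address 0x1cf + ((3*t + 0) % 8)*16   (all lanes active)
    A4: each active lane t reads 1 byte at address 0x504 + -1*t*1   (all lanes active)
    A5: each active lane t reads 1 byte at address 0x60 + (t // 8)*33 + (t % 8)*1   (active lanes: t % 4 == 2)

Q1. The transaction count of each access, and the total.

A1: 2 transactions
A2: 1 transaction
A3: 5 transactions
A4: 2 transactions
A5: 1 transaction

Answer: 2,1,5,2,1; total 11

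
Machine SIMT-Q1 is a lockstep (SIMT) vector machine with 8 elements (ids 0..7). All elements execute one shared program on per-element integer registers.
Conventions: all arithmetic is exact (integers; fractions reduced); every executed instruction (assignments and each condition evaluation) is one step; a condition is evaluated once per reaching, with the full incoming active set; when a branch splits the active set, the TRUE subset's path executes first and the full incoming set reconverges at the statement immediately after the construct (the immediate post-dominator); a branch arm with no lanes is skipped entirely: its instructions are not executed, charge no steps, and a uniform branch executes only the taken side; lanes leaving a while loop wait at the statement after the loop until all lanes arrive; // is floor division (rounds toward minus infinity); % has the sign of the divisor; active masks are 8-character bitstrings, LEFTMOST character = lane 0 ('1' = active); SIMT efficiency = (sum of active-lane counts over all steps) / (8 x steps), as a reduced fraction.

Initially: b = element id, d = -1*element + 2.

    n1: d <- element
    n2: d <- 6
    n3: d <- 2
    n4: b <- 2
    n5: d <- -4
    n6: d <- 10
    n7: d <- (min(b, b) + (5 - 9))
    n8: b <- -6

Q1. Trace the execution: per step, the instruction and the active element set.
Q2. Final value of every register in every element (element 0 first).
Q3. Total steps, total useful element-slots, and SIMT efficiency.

step 0: d <- element                 11111111
step 1: d <- 6                       11111111
step 2: d <- 2                       11111111
step 3: b <- 2                       11111111
step 4: d <- -4                      11111111
step 5: d <- 10                      11111111
step 6: d <- (min(b, b) + (5 - 9))   11111111
step 7: b <- -6                      11111111

Answer: 8 steps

b: -6,-6,-6,-6,-6,-6,-6,-6
d: -2,-2,-2,-2,-2,-2,-2,-2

steps = 8; useful = 64; efficiency = 64/64 = 1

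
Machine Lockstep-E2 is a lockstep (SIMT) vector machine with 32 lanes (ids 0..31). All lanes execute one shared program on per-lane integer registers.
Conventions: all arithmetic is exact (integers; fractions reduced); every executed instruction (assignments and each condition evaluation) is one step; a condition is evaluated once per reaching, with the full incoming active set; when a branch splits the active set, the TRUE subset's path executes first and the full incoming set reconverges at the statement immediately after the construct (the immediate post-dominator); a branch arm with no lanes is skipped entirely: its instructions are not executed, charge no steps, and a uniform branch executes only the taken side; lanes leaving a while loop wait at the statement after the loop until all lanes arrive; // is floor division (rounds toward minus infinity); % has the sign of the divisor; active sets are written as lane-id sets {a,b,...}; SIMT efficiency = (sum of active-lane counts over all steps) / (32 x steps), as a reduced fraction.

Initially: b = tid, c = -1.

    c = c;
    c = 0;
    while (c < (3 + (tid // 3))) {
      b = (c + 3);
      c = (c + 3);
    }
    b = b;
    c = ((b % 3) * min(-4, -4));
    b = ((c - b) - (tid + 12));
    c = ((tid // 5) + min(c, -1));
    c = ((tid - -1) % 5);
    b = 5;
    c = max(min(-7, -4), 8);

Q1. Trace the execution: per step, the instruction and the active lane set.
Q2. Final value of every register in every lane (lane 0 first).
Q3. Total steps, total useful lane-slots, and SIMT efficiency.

step 0: c <- c                       {0,1,2,3,4,5,6,7,8,9,10,11,12,13,14,15,16,17,18,19,20,21,22,23,24,25,26,27,28,29,30,31}
step 1: c <- 0                       {0,1,2,3,4,5,6,7,8,9,10,11,12,13,14,15,16,17,18,19,20,21,22,23,24,25,26,27,28,29,30,31}
step 2: eval (c < (3 + (tid // 3)))  {0,1,2,3,4,5,6,7,8,9,10,11,12,13,14,15,16,17,18,19,20,21,22,23,24,25,26,27,28,29,30,31}
step 3: b <- (c + 3)                 {0,1,2,3,4,5,6,7,8,9,10,11,12,13,14,15,16,17,18,19,20,21,22,23,24,25,26,27,28,29,30,31}
step 4: c <- (c + 3)                 {0,1,2,3,4,5,6,7,8,9,10,11,12,13,14,15,16,17,18,19,20,21,22,23,24,25,26,27,28,29,30,31}
step 5: eval (c < (3 + (tid // 3)))  {0,1,2,3,4,5,6,7,8,9,10,11,12,13,14,15,16,17,18,19,20,21,22,23,24,25,26,27,28,29,30,31}
step 6: b <- (c + 3)                 {3,4,5,6,7,8,9,10,11,12,13,14,15,16,17,18,19,20,21,22,23,24,25,26,27,28,29,30,31}
step 7: c <- (c + 3)                 {3,4,5,6,7,8,9,10,11,12,13,14,15,16,17,18,19,20,21,22,23,24,25,26,27,28,29,30,31}
step 8: eval (c < (3 + (tid // 3)))  {3,4,5,6,7,8,9,10,11,12,13,14,15,16,17,18,19,20,21,22,23,24,25,26,27,28,29,30,31}
step 9: b <- (c + 3)                 {12,13,14,15,16,17,18,19,20,21,22,23,24,25,26,27,28,29,30,31}
step 10: c <- (c + 3)                 {12,13,14,15,16,17,18,19,20,21,22,23,24,25,26,27,28,29,30,31}
step 11: eval (c < (3 + (tid // 3)))  {12,13,14,15,16,17,18,19,20,21,22,23,24,25,26,27,28,29,30,31}
step 12: b <- (c + 3)                 {21,22,23,24,25,26,27,28,29,30,31}
step 13: c <- (c + 3)                 {21,22,23,24,25,26,27,28,29,30,31}
step 14: eval (c < (3 + (tid // 3)))  {21,22,23,24,25,26,27,28,29,30,31}
step 15: b <- (c + 3)                 {30,31}
step 16: c <- (c + 3)                 {30,31}
step 17: eval (c < (3 + (tid // 3)))  {30,31}
step 18: b <- b                       {0,1,2,3,4,5,6,7,8,9,10,11,12,13,14,15,16,17,18,19,20,21,22,23,24,25,26,27,28,29,30,31}
step 19: c <- ((b % 3) * min(-4, -4)) {0,1,2,3,4,5,6,7,8,9,10,11,12,13,14,15,16,17,18,19,20,21,22,23,24,25,26,27,28,29,30,31}
step 20: b <- ((c - b) - (tid + 12))  {0,1,2,3,4,5,6,7,8,9,10,11,12,13,14,15,16,17,18,19,20,21,22,23,24,25,26,27,28,29,30,31}
step 21: c <- ((tid // 5) + min(c, -1)) {0,1,2,3,4,5,6,7,8,9,10,11,12,13,14,15,16,17,18,19,20,21,22,23,24,25,26,27,28,29,30,31}
step 22: c <- ((tid - -1) % 5)        {0,1,2,3,4,5,6,7,8,9,10,11,12,13,14,15,16,17,18,19,20,21,22,23,24,25,26,27,28,29,30,31}
step 23: b <- 5                       {0,1,2,3,4,5,6,7,8,9,10,11,12,13,14,15,16,17,18,19,20,21,22,23,24,25,26,27,28,29,30,31}
step 24: c <- max(min(-7, -4), 8)     {0,1,2,3,4,5,6,7,8,9,10,11,12,13,14,15,16,17,18,19,20,21,22,23,24,25,26,27,28,29,30,31}

Answer: 25 steps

b: 5,5,5,5,5,5,5,5,5,5,5,5,5,5,5,5,5,5,5,5,5,5,5,5,5,5,5,5,5,5,5,5
c: 8,8,8,8,8,8,8,8,8,8,8,8,8,8,8,8,8,8,8,8,8,8,8,8,8,8,8,8,8,8,8,8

steps = 25; useful = 602; efficiency = 602/800 = 301/400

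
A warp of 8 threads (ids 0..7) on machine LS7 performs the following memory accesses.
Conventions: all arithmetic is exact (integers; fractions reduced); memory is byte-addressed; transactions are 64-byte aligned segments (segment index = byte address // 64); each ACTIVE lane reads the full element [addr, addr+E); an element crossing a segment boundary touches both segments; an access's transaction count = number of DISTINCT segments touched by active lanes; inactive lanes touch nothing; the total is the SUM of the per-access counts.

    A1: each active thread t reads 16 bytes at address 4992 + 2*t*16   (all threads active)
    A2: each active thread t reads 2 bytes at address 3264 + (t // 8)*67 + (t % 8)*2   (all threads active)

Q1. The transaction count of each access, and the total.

A1: 4 transactions
A2: 1 transaction

Answer: 4,1; total 5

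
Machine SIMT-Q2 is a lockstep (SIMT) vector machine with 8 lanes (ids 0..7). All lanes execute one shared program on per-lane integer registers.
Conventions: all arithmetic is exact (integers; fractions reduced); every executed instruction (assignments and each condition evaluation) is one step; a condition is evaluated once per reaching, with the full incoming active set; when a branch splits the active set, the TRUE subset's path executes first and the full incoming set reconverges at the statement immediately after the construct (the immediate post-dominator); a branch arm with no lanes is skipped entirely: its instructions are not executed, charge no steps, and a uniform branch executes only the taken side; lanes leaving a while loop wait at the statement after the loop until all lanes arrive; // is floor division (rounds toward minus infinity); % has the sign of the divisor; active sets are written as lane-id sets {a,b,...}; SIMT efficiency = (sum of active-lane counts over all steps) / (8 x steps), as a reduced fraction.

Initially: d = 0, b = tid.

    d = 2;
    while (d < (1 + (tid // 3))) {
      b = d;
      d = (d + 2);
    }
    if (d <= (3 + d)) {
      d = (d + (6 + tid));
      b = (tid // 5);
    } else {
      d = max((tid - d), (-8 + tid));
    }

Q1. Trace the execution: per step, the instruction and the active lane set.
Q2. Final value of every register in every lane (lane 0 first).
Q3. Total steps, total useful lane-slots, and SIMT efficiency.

step 0: d <- 2                       {0,1,2,3,4,5,6,7}
step 1: eval (d < (1 + (tid // 3)))  {0,1,2,3,4,5,6,7}
step 2: b <- d                       {6,7}
step 3: d <- (d + 2)                 {6,7}
step 4: eval (d < (1 + (tid // 3)))  {6,7}
step 5: eval (d <= (3 + d))          {0,1,2,3,4,5,6,7}
step 6: d <- (d + (6 + tid))         {0,1,2,3,4,5,6,7}
step 7: b <- (tid // 5)              {0,1,2,3,4,5,6,7}

Answer: 8 steps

d: 8,9,10,11,12,13,16,17
b: 0,0,0,0,0,1,1,1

steps = 8; useful = 46; efficiency = 46/64 = 23/32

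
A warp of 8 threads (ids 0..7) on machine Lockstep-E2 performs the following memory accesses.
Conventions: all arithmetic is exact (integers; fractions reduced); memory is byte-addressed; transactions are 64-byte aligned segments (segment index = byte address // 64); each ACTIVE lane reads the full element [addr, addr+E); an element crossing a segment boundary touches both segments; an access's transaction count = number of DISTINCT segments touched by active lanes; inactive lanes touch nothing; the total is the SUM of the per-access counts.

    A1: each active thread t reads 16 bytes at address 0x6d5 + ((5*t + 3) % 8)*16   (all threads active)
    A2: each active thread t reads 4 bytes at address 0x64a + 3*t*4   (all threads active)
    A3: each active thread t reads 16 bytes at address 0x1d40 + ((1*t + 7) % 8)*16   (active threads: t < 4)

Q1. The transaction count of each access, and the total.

A1: 3 transactions
A2: 2 transactions
A3: 2 transactions

Answer: 3,2,2; total 7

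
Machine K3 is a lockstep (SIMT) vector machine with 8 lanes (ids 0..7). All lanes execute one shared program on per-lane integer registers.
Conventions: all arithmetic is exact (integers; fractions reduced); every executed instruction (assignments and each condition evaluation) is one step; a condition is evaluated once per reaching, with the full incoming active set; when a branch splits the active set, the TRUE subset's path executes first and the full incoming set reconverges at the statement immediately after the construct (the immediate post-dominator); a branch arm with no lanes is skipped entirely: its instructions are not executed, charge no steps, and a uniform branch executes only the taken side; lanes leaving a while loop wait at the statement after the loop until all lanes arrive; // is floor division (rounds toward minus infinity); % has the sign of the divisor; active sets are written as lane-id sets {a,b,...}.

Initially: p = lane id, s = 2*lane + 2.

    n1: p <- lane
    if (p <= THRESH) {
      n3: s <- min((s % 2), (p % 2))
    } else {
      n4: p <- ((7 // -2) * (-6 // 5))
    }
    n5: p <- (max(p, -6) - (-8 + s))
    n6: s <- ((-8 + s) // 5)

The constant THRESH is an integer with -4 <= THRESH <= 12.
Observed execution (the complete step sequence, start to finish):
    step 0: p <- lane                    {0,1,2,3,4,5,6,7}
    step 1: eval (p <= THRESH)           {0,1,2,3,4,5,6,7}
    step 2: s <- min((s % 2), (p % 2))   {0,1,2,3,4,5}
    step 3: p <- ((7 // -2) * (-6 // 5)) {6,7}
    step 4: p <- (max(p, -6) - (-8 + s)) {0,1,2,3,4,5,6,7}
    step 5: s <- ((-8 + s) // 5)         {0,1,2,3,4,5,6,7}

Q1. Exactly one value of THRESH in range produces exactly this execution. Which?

Answer: THRESH = 5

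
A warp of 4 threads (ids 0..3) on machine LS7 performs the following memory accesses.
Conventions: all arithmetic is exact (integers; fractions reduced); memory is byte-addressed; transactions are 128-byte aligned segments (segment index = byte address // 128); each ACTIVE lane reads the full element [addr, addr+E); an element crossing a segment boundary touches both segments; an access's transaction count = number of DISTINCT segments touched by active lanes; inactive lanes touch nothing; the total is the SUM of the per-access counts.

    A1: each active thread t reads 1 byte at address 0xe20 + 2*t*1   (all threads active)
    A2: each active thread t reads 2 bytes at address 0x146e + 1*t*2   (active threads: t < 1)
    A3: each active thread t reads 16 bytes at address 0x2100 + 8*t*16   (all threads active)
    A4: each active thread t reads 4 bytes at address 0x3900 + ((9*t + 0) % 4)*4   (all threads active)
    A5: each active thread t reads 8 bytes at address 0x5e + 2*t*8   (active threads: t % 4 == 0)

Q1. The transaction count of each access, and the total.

A1: 1 transaction
A2: 1 transaction
A3: 4 transactions
A4: 1 transaction
A5: 1 transaction

Answer: 1,1,4,1,1; total 8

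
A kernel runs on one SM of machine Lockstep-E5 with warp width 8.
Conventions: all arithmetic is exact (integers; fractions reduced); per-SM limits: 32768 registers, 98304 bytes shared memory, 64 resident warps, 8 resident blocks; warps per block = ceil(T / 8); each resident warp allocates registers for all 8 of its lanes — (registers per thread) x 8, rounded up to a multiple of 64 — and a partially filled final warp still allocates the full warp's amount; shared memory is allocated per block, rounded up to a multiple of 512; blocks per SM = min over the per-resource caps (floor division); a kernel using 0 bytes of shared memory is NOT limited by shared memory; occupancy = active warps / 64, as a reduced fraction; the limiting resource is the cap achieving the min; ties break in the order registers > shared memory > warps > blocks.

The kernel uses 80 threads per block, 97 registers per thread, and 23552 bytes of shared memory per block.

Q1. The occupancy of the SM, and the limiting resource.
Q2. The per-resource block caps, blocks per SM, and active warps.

Answer: occupancy 15/32, limited by registers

registers: 3 blocks
shared memory: 4 blocks
warps: 6 blocks
blocks: 8 blocks

Answer: 3 blocks, 30 active warps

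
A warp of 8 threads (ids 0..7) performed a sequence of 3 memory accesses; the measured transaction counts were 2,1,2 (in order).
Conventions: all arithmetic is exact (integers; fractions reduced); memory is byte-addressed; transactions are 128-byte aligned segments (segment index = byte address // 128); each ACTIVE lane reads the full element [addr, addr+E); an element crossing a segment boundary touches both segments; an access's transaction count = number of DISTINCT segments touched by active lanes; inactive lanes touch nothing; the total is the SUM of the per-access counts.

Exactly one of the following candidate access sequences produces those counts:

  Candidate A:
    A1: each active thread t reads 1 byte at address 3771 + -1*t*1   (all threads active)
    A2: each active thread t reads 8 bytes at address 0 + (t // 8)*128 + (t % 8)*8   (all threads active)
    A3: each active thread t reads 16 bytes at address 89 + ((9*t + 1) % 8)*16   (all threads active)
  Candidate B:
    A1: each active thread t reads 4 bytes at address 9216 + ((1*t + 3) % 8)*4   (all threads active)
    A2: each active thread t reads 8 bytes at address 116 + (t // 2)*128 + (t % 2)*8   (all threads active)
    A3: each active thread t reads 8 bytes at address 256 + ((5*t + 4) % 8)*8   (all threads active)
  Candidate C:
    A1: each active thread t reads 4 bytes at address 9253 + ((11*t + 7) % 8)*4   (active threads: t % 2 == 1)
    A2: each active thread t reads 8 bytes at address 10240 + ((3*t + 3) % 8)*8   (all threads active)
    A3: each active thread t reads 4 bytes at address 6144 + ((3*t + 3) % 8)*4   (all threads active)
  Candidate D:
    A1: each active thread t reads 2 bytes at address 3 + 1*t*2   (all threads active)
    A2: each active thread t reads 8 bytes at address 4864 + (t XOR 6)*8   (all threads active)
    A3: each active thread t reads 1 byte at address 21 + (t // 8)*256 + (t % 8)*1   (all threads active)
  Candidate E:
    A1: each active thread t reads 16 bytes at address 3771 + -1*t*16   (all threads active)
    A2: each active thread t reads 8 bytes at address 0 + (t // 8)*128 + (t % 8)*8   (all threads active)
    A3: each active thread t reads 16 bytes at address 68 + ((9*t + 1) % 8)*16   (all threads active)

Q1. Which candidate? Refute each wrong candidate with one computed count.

A: A1 gives 1 transaction, not 2
B: A1 gives 1 transaction, not 2
C: A1 gives 1 transaction, not 2
D: A1 gives 1 transaction, not 2
E: all counts match (2,1,2)

Answer: E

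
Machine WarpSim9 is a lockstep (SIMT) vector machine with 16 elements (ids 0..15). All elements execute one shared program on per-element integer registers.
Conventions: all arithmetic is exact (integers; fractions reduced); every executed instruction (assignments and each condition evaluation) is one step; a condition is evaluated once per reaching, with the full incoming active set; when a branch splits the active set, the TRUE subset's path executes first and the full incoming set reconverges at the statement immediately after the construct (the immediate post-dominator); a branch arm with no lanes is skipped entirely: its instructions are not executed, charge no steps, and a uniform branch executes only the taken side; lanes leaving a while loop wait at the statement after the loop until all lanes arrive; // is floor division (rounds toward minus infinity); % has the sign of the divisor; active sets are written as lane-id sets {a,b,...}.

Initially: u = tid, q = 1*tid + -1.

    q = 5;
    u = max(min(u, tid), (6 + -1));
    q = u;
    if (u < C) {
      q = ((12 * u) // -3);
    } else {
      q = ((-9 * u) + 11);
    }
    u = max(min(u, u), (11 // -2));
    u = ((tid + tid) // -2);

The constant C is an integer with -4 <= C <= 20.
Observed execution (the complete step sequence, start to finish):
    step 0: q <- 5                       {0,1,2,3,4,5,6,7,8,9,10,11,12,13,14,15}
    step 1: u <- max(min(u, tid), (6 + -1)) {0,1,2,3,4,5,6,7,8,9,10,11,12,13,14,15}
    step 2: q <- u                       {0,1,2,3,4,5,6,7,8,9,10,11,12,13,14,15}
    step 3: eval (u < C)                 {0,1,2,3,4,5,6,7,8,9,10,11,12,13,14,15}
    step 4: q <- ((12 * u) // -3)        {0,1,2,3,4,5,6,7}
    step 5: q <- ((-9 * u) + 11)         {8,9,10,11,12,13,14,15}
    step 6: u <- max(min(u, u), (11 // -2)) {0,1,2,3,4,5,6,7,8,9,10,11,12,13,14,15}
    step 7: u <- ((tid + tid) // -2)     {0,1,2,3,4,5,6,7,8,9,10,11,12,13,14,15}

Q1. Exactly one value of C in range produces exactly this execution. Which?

Answer: C = 8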